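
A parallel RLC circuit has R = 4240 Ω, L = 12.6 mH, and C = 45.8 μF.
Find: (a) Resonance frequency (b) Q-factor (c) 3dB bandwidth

Step 1 — Resonance: ω₀ = 1/√(LC) = 1/√(0.0126·4.58e-05) = 1316 rad/s.
Step 2 — f₀ = ω₀/(2π) = 209.5 Hz.
Step 3 — Parallel Q: Q = R/(ω₀L) = 4240/(1316·0.0126) = 255.6.
Step 4 — Bandwidth: Δω = ω₀/Q = 5.15 rad/s; BW = Δω/(2π) = 0.8196 Hz.

(a) f₀ = 209.5 Hz  (b) Q = 255.6  (c) BW = 0.8196 Hz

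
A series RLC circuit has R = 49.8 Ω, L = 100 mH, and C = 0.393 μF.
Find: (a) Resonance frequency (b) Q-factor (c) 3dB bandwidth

Step 1 — Resonance: ω₀ = 1/√(LC) = 1/√(0.1·3.93e-07) = 5044 rad/s.
Step 2 — f₀ = ω₀/(2π) = 802.8 Hz.
Step 3 — Series Q: Q = ω₀L/R = 5044·0.1/49.8 = 10.13.
Step 4 — Bandwidth: Δω = ω₀/Q = 498 rad/s; BW = Δω/(2π) = 79.26 Hz.

(a) f₀ = 802.8 Hz  (b) Q = 10.13  (c) BW = 79.26 Hz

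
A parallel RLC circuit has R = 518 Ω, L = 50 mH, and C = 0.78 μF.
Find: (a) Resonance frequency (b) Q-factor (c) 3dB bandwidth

Step 1 — Resonance: ω₀ = 1/√(LC) = 1/√(0.05·7.8e-07) = 5064 rad/s.
Step 2 — f₀ = ω₀/(2π) = 805.9 Hz.
Step 3 — Parallel Q: Q = R/(ω₀L) = 518/(5064·0.05) = 2.046.
Step 4 — Bandwidth: Δω = ω₀/Q = 2475 rad/s; BW = Δω/(2π) = 393.9 Hz.

(a) f₀ = 805.9 Hz  (b) Q = 2.046  (c) BW = 393.9 Hz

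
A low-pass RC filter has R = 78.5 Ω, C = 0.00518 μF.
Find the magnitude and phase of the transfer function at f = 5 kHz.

Step 1 — Angular frequency: ω = 2π·5000 = 3.142e+04 rad/s.
Step 2 — Transfer function: H(jω) = 1/(1 + jωRC).
Step 3 — Denominator: 1 + jωRC = 1 + j·3.142e+04·78.5·5.18e-09 = 1 + j0.01277.
Step 4 — H = 0.9998 - j0.01277.
Step 5 — Magnitude: |H| = 0.9999 (-0.0 dB); phase: φ = -0.7°.

|H| = 0.9999 (-0.0 dB), φ = -0.7°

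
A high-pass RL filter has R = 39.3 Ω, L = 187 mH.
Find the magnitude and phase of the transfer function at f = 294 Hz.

Step 1 — Angular frequency: ω = 2π·294 = 1847 rad/s.
Step 2 — Transfer function: H(jω) = jωL/(R + jωL).
Step 3 — Numerator jωL = j·345.4; denominator R + jωL = 39.3 + j345.4.
Step 4 — H = 0.9872 + j0.1123.
Step 5 — Magnitude: |H| = 0.9936 (-0.1 dB); phase: φ = 6.5°.

|H| = 0.9936 (-0.1 dB), φ = 6.5°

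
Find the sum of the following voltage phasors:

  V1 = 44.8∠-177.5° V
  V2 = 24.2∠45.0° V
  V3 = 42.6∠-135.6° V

Step 1 — Convert each phasor to rectangular form:
  V1 = 44.8·(cos(-177.5°) + j·sin(-177.5°)) = -44.76 - j1.954 V
  V2 = 24.2·(cos(45.0°) + j·sin(45.0°)) = 17.11 + j17.11 V
  V3 = 42.6·(cos(-135.6°) + j·sin(-135.6°)) = -30.44 - j29.81 V
Step 2 — Sum components: V_total = -58.08 - j14.65 V.
Step 3 — Convert to polar: |V_total| = 59.9 V, ∠V_total = -165.8°.

V_total = 59.9∠-165.8° V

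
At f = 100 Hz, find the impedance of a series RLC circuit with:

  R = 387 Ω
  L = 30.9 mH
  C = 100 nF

Step 1 — Angular frequency: ω = 2π·f = 2π·100 = 628.3 rad/s.
Step 2 — Component impedances:
  R: Z = R = 387 Ω
  L: Z = jωL = j·628.3·0.0309 = 0 + j19.42 Ω
  C: Z = 1/(jωC) = -j/(ω·C) = 0 - j1.592e+04 Ω
Step 3 — Series combination: Z_total = R + L + C = 387 - j1.59e+04 Ω = 1.59e+04∠-88.6° Ω.

Z = 387 - j1.59e+04 Ω = 1.59e+04∠-88.6° Ω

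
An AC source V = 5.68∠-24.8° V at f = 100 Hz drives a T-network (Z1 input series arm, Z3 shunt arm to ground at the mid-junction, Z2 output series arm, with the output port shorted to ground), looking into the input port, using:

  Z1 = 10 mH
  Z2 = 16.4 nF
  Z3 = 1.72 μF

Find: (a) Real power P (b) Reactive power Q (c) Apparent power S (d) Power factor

Step 1 — Angular frequency: ω = 2π·f = 2π·100 = 628.3 rad/s.
Step 2 — Component impedances:
  Z1: Z = jωL = j·628.3·0.01 = 0 + j6.283 Ω
  Z2: Z = 1/(jωC) = -j/(ω·C) = 0 - j9.705e+04 Ω
  Z3: Z = 1/(jωC) = -j/(ω·C) = 0 - j925.3 Ω
Step 3 — With the output port shorted to ground, the output series arm Z2 runs from the junction to ground; the shunt arm Z3 also runs from the junction to ground. They appear in parallel: Z3 || Z2 = 0 - j916.6 Ω.
Step 4 — Series with input arm Z1: Z_in = Z1 + (Z3 || Z2) = 0 - j910.3 Ω = 910.3∠-90.0° Ω.
Step 5 — Source phasor: V = 5.68∠-24.8° V = 5.156 - j2.382 V.
Step 6 — Current: I = V / Z = 0.002617 + j0.005664 A = 0.00624∠65.2° A.
Step 7 — Complex power: S = V·I* = 0 - j0.03544 VA.
Step 8 — Real power: P = Re(S) = 0 W.
Step 9 — Reactive power: Q = Im(S) = -0.03544 VAR.
Step 10 — Apparent power: |S| = 0.03544 VA.
Step 11 — Power factor: PF = P/|S| = 0 (leading).

(a) P = 0 W  (b) Q = -0.03544 VAR  (c) S = 0.03544 VA  (d) PF = 0 (leading)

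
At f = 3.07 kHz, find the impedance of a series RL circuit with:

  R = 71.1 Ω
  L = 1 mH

Step 1 — Angular frequency: ω = 2π·f = 2π·3070 = 1.929e+04 rad/s.
Step 2 — Component impedances:
  R: Z = R = 71.1 Ω
  L: Z = jωL = j·1.929e+04·0.001 = 0 + j19.29 Ω
Step 3 — Series combination: Z_total = R + L = 71.1 + j19.29 Ω = 73.67∠15.2° Ω.

Z = 71.1 + j19.29 Ω = 73.67∠15.2° Ω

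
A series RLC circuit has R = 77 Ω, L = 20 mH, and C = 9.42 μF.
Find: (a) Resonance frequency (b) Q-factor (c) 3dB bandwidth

Step 1 — Resonance condition Im(Z)=0 gives ω₀ = 1/√(LC).
Step 2 — ω₀ = 1/√(0.02·9.42e-06) = 2304 rad/s.
Step 3 — f₀ = ω₀/(2π) = 366.7 Hz.
Step 4 — Series Q: Q = ω₀L/R = 2304·0.02/77 = 0.5984.
Step 5 — 3dB bandwidth: Δω = ω₀/Q = 3850 rad/s; BW = Δω/(2π) = 612.7 Hz.

(a) f₀ = 366.7 Hz  (b) Q = 0.5984  (c) BW = 612.7 Hz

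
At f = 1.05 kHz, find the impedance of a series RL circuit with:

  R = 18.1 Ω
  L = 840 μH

Step 1 — Angular frequency: ω = 2π·f = 2π·1050 = 6597 rad/s.
Step 2 — Component impedances:
  R: Z = R = 18.1 Ω
  L: Z = jωL = j·6597·0.00084 = 0 + j5.542 Ω
Step 3 — Series combination: Z_total = R + L = 18.1 + j5.542 Ω = 18.93∠17.0° Ω.

Z = 18.1 + j5.542 Ω = 18.93∠17.0° Ω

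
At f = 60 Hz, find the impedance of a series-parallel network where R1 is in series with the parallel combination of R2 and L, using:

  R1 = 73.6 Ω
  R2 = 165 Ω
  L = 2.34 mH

Step 1 — Angular frequency: ω = 2π·f = 2π·60 = 377 rad/s.
Step 2 — Component impedances:
  R1: Z = R = 73.6 Ω
  R2: Z = R = 165 Ω
  L: Z = jωL = j·377·0.00234 = 0 + j0.8822 Ω
Step 3 — Parallel branch: R2 || L = 1/(1/R2 + 1/L) = 0.004716 + j0.8821 Ω.
Step 4 — Series with R1: Z_total = R1 + (R2 || L) = 73.6 + j0.8821 Ω = 73.61∠0.7° Ω.

Z = 73.6 + j0.8821 Ω = 73.61∠0.7° Ω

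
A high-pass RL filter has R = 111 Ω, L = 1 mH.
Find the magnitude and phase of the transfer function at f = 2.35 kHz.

Step 1 — Angular frequency: ω = 2π·2350 = 1.477e+04 rad/s.
Step 2 — Transfer function: H(jω) = jωL/(R + jωL).
Step 3 — Numerator jωL = j·14.77; denominator R + jωL = 111 + j14.77.
Step 4 — H = 0.01739 + j0.1307.
Step 5 — Magnitude: |H| = 0.1319 (-17.6 dB); phase: φ = 82.4°.

|H| = 0.1319 (-17.6 dB), φ = 82.4°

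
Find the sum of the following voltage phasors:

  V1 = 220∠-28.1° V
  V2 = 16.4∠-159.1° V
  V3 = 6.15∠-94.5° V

Step 1 — Convert each phasor to rectangular form:
  V1 = 220·(cos(-28.1°) + j·sin(-28.1°)) = 194.1 - j103.6 V
  V2 = 16.4·(cos(-159.1°) + j·sin(-159.1°)) = -15.32 - j5.851 V
  V3 = 6.15·(cos(-94.5°) + j·sin(-94.5°)) = -0.4825 - j6.131 V
Step 2 — Sum components: V_total = 178.3 - j115.6 V.
Step 3 — Convert to polar: |V_total| = 212.5 V, ∠V_total = -33.0°.

V_total = 212.5∠-33.0° V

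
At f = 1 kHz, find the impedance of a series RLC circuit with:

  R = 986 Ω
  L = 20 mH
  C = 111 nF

Step 1 — Angular frequency: ω = 2π·f = 2π·1000 = 6283 rad/s.
Step 2 — Component impedances:
  R: Z = R = 986 Ω
  L: Z = jωL = j·6283·0.02 = 0 + j125.7 Ω
  C: Z = 1/(jωC) = -j/(ω·C) = 0 - j1434 Ω
Step 3 — Series combination: Z_total = R + L + C = 986 - j1308 Ω = 1638∠-53.0° Ω.

Z = 986 - j1308 Ω = 1638∠-53.0° Ω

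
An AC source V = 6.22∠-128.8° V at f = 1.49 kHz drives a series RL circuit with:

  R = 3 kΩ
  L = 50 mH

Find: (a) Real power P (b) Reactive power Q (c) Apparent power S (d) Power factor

Step 1 — Angular frequency: ω = 2π·f = 2π·1490 = 9362 rad/s.
Step 2 — Component impedances:
  R: Z = R = 3000 Ω
  L: Z = jωL = j·9362·0.05 = 0 + j468.1 Ω
Step 3 — Series combination: Z_total = R + L = 3000 + j468.1 Ω = 3036∠8.9° Ω.
Step 4 — Source phasor: V = 6.22∠-128.8° V = -3.897 - j4.847 V.
Step 5 — Current: I = V / Z = -0.001514 - j0.00138 A = 0.002049∠-137.7° A.
Step 6 — Complex power: S = V·I* = 0.01259 + j0.001964 VA.
Step 7 — Real power: P = Re(S) = 0.01259 W.
Step 8 — Reactive power: Q = Im(S) = 0.001964 VAR.
Step 9 — Apparent power: |S| = 0.01274 VA.
Step 10 — Power factor: PF = P/|S| = 0.988 (lagging).

(a) P = 0.01259 W  (b) Q = 0.001964 VAR  (c) S = 0.01274 VA  (d) PF = 0.988 (lagging)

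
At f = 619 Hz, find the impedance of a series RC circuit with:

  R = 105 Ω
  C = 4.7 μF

Step 1 — Angular frequency: ω = 2π·f = 2π·619 = 3889 rad/s.
Step 2 — Component impedances:
  R: Z = R = 105 Ω
  C: Z = 1/(jωC) = -j/(ω·C) = 0 - j54.71 Ω
Step 3 — Series combination: Z_total = R + C = 105 - j54.71 Ω = 118.4∠-27.5° Ω.

Z = 105 - j54.71 Ω = 118.4∠-27.5° Ω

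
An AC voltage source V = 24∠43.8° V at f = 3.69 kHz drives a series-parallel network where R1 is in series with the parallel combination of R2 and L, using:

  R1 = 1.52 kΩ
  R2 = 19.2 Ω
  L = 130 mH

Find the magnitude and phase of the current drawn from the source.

Step 1 — Angular frequency: ω = 2π·f = 2π·3690 = 2.318e+04 rad/s.
Step 2 — Component impedances:
  R1: Z = R = 1520 Ω
  R2: Z = R = 19.2 Ω
  L: Z = jωL = j·2.318e+04·0.13 = 0 + j3014 Ω
Step 3 — Parallel branch: R2 || L = 1/(1/R2 + 1/L) = 19.2 + j0.1223 Ω.
Step 4 — Series with R1: Z_total = R1 + (R2 || L) = 1539 + j0.1223 Ω = 1539∠0.0° Ω.
Step 5 — Source phasor: V = 24∠43.8° V = 17.32 + j16.61 V.
Step 6 — Ohm's law: I = V / Z_total = (17.32 + j16.61) / (1539 + j0.1223) = 0.01125 + j0.01079 A.
Step 7 — Convert to polar: |I| = 0.01559 A, ∠I = 43.8°.

I = 0.01559∠43.8° A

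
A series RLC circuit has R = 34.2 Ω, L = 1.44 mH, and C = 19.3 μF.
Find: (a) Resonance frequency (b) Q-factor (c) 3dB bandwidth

Step 1 — Resonance: ω₀ = 1/√(LC) = 1/√(0.00144·1.93e-05) = 5998 rad/s.
Step 2 — f₀ = ω₀/(2π) = 954.7 Hz.
Step 3 — Series Q: Q = ω₀L/R = 5998·0.00144/34.2 = 0.2526.
Step 4 — Bandwidth: Δω = ω₀/Q = 2.375e+04 rad/s; BW = Δω/(2π) = 3780 Hz.

(a) f₀ = 954.7 Hz  (b) Q = 0.2526  (c) BW = 3780 Hz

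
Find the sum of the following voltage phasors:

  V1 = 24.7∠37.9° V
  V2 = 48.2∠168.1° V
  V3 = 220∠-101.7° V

Step 1 — Convert each phasor to rectangular form:
  V1 = 24.7·(cos(37.9°) + j·sin(37.9°)) = 19.49 + j15.17 V
  V2 = 48.2·(cos(168.1°) + j·sin(168.1°)) = -47.16 + j9.939 V
  V3 = 220·(cos(-101.7°) + j·sin(-101.7°)) = -44.61 - j215.4 V
Step 2 — Sum components: V_total = -72.29 - j190.3 V.
Step 3 — Convert to polar: |V_total| = 203.6 V, ∠V_total = -110.8°.

V_total = 203.6∠-110.8° V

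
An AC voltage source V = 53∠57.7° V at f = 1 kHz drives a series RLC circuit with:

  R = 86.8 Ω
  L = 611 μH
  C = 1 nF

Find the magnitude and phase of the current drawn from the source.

Step 1 — Angular frequency: ω = 2π·f = 2π·1000 = 6283 rad/s.
Step 2 — Component impedances:
  R: Z = R = 86.8 Ω
  L: Z = jωL = j·6283·0.000611 = 0 + j3.839 Ω
  C: Z = 1/(jωC) = -j/(ω·C) = 0 - j1.592e+05 Ω
Step 3 — Series combination: Z_total = R + L + C = 86.8 - j1.592e+05 Ω = 1.592e+05∠-90.0° Ω.
Step 4 — Source phasor: V = 53∠57.7° V = 28.32 + j44.8 V.
Step 5 — Ohm's law: I = V / Z_total = (28.32 + j44.8) / (86.8 - j1.592e+05) = -0.0002814 + j0.0001781 A.
Step 6 — Convert to polar: |I| = 0.000333 A, ∠I = 147.7°.

I = 0.000333∠147.7° A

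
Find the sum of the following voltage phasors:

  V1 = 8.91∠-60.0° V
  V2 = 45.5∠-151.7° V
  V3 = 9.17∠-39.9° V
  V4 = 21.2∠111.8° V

Step 1 — Convert each phasor to rectangular form:
  V1 = 8.91·(cos(-60.0°) + j·sin(-60.0°)) = 4.455 - j7.716 V
  V2 = 45.5·(cos(-151.7°) + j·sin(-151.7°)) = -40.06 - j21.57 V
  V3 = 9.17·(cos(-39.9°) + j·sin(-39.9°)) = 7.035 - j5.882 V
  V4 = 21.2·(cos(111.8°) + j·sin(111.8°)) = -7.873 + j19.68 V
Step 2 — Sum components: V_total = -36.44 - j15.49 V.
Step 3 — Convert to polar: |V_total| = 39.6 V, ∠V_total = -157.0°.

V_total = 39.6∠-157.0° V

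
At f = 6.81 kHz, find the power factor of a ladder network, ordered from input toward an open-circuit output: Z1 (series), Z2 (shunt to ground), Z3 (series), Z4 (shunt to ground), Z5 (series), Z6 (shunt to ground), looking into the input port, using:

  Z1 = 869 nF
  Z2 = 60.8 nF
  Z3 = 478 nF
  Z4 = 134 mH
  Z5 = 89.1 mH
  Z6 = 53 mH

Step 1 — Angular frequency: ω = 2π·f = 2π·6810 = 4.279e+04 rad/s.
Step 2 — Component impedances:
  Z1: Z = 1/(jωC) = -j/(ω·C) = 0 - j26.89 Ω
  Z2: Z = 1/(jωC) = -j/(ω·C) = 0 - j384.4 Ω
  Z3: Z = 1/(jωC) = -j/(ω·C) = 0 - j48.89 Ω
  Z4: Z = jωL = j·4.279e+04·0.134 = 0 + j5734 Ω
  Z5: Z = jωL = j·4.279e+04·0.0891 = 0 + j3812 Ω
  Z6: Z = jωL = j·4.279e+04·0.053 = 0 + j2268 Ω
Step 3 — Ladder network (open output): work backward from the far end, alternating series and parallel combinations. Z_in = 0 - j470 Ω = 470∠-90.0° Ω.
Step 4 — Power factor: PF = cos(φ) = Re(Z)/|Z| = 0/470 = 0.
Step 5 — Type: Im(Z) = -470 ⇒ leading (phase φ = -90.0°).

PF = 0 (leading, φ = -90.0°)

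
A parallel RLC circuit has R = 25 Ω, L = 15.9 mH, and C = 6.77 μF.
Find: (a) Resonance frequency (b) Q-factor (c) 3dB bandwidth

Step 1 — Resonance: ω₀ = 1/√(LC) = 1/√(0.0159·6.77e-06) = 3048 rad/s.
Step 2 — f₀ = ω₀/(2π) = 485.1 Hz.
Step 3 — Parallel Q: Q = R/(ω₀L) = 25/(3048·0.0159) = 0.5159.
Step 4 — Bandwidth: Δω = ω₀/Q = 5908 rad/s; BW = Δω/(2π) = 940.4 Hz.

(a) f₀ = 485.1 Hz  (b) Q = 0.5159  (c) BW = 940.4 Hz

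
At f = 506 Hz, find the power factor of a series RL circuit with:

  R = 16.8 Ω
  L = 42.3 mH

Step 1 — Angular frequency: ω = 2π·f = 2π·506 = 3179 rad/s.
Step 2 — Component impedances:
  R: Z = R = 16.8 Ω
  L: Z = jωL = j·3179·0.0423 = 0 + j134.5 Ω
Step 3 — Series combination: Z_total = R + L = 16.8 + j134.5 Ω = 135.5∠82.9° Ω.
Step 4 — Power factor: PF = cos(φ) = Re(Z)/|Z| = 16.8/135.5 = 0.124.
Step 5 — Type: Im(Z) = 134.5 ⇒ lagging (phase φ = 82.9°).

PF = 0.124 (lagging, φ = 82.9°)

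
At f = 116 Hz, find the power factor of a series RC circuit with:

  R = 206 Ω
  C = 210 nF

Step 1 — Angular frequency: ω = 2π·f = 2π·116 = 728.8 rad/s.
Step 2 — Component impedances:
  R: Z = R = 206 Ω
  C: Z = 1/(jωC) = -j/(ω·C) = 0 - j6533 Ω
Step 3 — Series combination: Z_total = R + C = 206 - j6533 Ω = 6537∠-88.2° Ω.
Step 4 — Power factor: PF = cos(φ) = Re(Z)/|Z| = 206/6537 = 0.03151.
Step 5 — Type: Im(Z) = -6533 ⇒ leading (phase φ = -88.2°).

PF = 0.03151 (leading, φ = -88.2°)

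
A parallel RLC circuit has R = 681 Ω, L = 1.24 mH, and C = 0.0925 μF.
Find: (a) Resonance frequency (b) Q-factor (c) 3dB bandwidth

Step 1 — Resonance: ω₀ = 1/√(LC) = 1/√(0.00124·9.25e-08) = 9.337e+04 rad/s.
Step 2 — f₀ = ω₀/(2π) = 1.486e+04 Hz.
Step 3 — Parallel Q: Q = R/(ω₀L) = 681/(9.337e+04·0.00124) = 5.882.
Step 4 — Bandwidth: Δω = ω₀/Q = 1.587e+04 rad/s; BW = Δω/(2π) = 2527 Hz.

(a) f₀ = 1.486e+04 Hz  (b) Q = 5.882  (c) BW = 2527 Hz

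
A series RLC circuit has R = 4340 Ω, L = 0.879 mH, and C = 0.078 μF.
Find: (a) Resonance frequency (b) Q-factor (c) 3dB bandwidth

Step 1 — Resonance condition Im(Z)=0 gives ω₀ = 1/√(LC).
Step 2 — ω₀ = 1/√(0.000879·7.8e-08) = 1.208e+05 rad/s.
Step 3 — f₀ = ω₀/(2π) = 1.922e+04 Hz.
Step 4 — Series Q: Q = ω₀L/R = 1.208e+05·0.000879/4340 = 0.02446.
Step 5 — 3dB bandwidth: Δω = ω₀/Q = 4.937e+06 rad/s; BW = Δω/(2π) = 7.858e+05 Hz.

(a) f₀ = 1.922e+04 Hz  (b) Q = 0.02446  (c) BW = 7.858e+05 Hz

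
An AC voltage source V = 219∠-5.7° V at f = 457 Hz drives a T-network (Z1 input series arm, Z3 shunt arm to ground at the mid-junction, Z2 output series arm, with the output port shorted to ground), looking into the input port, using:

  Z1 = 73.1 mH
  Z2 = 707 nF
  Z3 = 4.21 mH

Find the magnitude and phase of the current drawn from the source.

Step 1 — Angular frequency: ω = 2π·f = 2π·457 = 2871 rad/s.
Step 2 — Component impedances:
  Z1: Z = jωL = j·2871·0.0731 = 0 + j209.9 Ω
  Z2: Z = 1/(jωC) = -j/(ω·C) = 0 - j492.6 Ω
  Z3: Z = jωL = j·2871·0.00421 = 0 + j12.09 Ω
Step 3 — With the output port shorted to ground, the output series arm Z2 runs from the junction to ground; the shunt arm Z3 also runs from the junction to ground. They appear in parallel: Z3 || Z2 = 0 + j12.39 Ω.
Step 4 — Series with input arm Z1: Z_in = Z1 + (Z3 || Z2) = 0 + j222.3 Ω = 222.3∠90.0° Ω.
Step 5 — Source phasor: V = 219∠-5.7° V = 217.9 - j21.75 V.
Step 6 — Ohm's law: I = V / Z_total = (217.9 - j21.75) / (0 + j222.3) = -0.09785 - j0.9803 A.
Step 7 — Convert to polar: |I| = 0.9852 A, ∠I = -95.7°.

I = 0.9852∠-95.7° A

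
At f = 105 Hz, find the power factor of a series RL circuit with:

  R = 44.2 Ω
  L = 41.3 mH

Step 1 — Angular frequency: ω = 2π·f = 2π·105 = 659.7 rad/s.
Step 2 — Component impedances:
  R: Z = R = 44.2 Ω
  L: Z = jωL = j·659.7·0.0413 = 0 + j27.25 Ω
Step 3 — Series combination: Z_total = R + L = 44.2 + j27.25 Ω = 51.92∠31.7° Ω.
Step 4 — Power factor: PF = cos(φ) = Re(Z)/|Z| = 44.2/51.92 = 0.8513.
Step 5 — Type: Im(Z) = 27.25 ⇒ lagging (phase φ = 31.7°).

PF = 0.8513 (lagging, φ = 31.7°)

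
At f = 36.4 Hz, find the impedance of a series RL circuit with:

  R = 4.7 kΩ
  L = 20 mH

Step 1 — Angular frequency: ω = 2π·f = 2π·36.4 = 228.7 rad/s.
Step 2 — Component impedances:
  R: Z = R = 4700 Ω
  L: Z = jωL = j·228.7·0.02 = 0 + j4.574 Ω
Step 3 — Series combination: Z_total = R + L = 4700 + j4.574 Ω = 4700∠0.1° Ω.

Z = 4700 + j4.574 Ω = 4700∠0.1° Ω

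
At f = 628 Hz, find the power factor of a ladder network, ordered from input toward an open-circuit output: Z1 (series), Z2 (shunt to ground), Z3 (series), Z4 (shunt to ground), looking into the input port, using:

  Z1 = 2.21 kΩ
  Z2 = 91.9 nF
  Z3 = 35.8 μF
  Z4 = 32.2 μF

Step 1 — Angular frequency: ω = 2π·f = 2π·628 = 3946 rad/s.
Step 2 — Component impedances:
  Z1: Z = R = 2210 Ω
  Z2: Z = 1/(jωC) = -j/(ω·C) = 0 - j2758 Ω
  Z3: Z = 1/(jωC) = -j/(ω·C) = 0 - j7.079 Ω
  Z4: Z = 1/(jωC) = -j/(ω·C) = 0 - j7.871 Ω
Step 3 — Ladder network (open output): work backward from the far end, alternating series and parallel combinations. Z_in = 2210 - j14.87 Ω = 2210∠-0.4° Ω.
Step 4 — Power factor: PF = cos(φ) = Re(Z)/|Z| = 2210/2210 = 1.
Step 5 — Type: Im(Z) = -14.87 ⇒ leading (phase φ = -0.4°).

PF = 1 (leading, φ = -0.4°)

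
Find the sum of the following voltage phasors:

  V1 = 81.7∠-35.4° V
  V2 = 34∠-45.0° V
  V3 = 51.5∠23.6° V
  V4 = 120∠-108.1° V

Step 1 — Convert each phasor to rectangular form:
  V1 = 81.7·(cos(-35.4°) + j·sin(-35.4°)) = 66.6 - j47.33 V
  V2 = 34·(cos(-45.0°) + j·sin(-45.0°)) = 24.04 - j24.04 V
  V3 = 51.5·(cos(23.6°) + j·sin(23.6°)) = 47.19 + j20.62 V
  V4 = 120·(cos(-108.1°) + j·sin(-108.1°)) = -37.28 - j114.1 V
Step 2 — Sum components: V_total = 100.5 - j164.8 V.
Step 3 — Convert to polar: |V_total| = 193.1 V, ∠V_total = -58.6°.

V_total = 193.1∠-58.6° V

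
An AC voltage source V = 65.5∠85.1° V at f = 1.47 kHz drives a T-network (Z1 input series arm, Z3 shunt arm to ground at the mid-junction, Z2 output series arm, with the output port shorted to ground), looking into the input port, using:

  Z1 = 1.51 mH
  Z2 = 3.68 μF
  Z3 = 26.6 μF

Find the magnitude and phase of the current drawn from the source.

Step 1 — Angular frequency: ω = 2π·f = 2π·1470 = 9236 rad/s.
Step 2 — Component impedances:
  Z1: Z = jωL = j·9236·0.00151 = 0 + j13.95 Ω
  Z2: Z = 1/(jωC) = -j/(ω·C) = 0 - j29.42 Ω
  Z3: Z = 1/(jωC) = -j/(ω·C) = 0 - j4.07 Ω
Step 3 — With the output port shorted to ground, the output series arm Z2 runs from the junction to ground; the shunt arm Z3 also runs from the junction to ground. They appear in parallel: Z3 || Z2 = 0 - j3.576 Ω.
Step 4 — Series with input arm Z1: Z_in = Z1 + (Z3 || Z2) = 0 + j10.37 Ω = 10.37∠90.0° Ω.
Step 5 — Source phasor: V = 65.5∠85.1° V = 5.595 + j65.26 V.
Step 6 — Ohm's law: I = V / Z_total = (5.595 + j65.26) / (0 + j10.37) = 6.292 - j0.5395 A.
Step 7 — Convert to polar: |I| = 6.316 A, ∠I = -4.9°.

I = 6.316∠-4.9° A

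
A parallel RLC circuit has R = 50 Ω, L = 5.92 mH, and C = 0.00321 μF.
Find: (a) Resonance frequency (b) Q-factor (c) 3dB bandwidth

Step 1 — Resonance: ω₀ = 1/√(LC) = 1/√(0.00592·3.21e-09) = 2.294e+05 rad/s.
Step 2 — f₀ = ω₀/(2π) = 3.651e+04 Hz.
Step 3 — Parallel Q: Q = R/(ω₀L) = 50/(2.294e+05·0.00592) = 0.03682.
Step 4 — Bandwidth: Δω = ω₀/Q = 6.231e+06 rad/s; BW = Δω/(2π) = 9.916e+05 Hz.

(a) f₀ = 3.651e+04 Hz  (b) Q = 0.03682  (c) BW = 9.916e+05 Hz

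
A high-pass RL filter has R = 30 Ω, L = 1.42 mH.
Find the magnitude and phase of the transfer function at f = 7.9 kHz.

Step 1 — Angular frequency: ω = 2π·7900 = 4.964e+04 rad/s.
Step 2 — Transfer function: H(jω) = jωL/(R + jωL).
Step 3 — Numerator jωL = j·70.48; denominator R + jωL = 30 + j70.48.
Step 4 — H = 0.8466 + j0.3603.
Step 5 — Magnitude: |H| = 0.9201 (-0.7 dB); phase: φ = 23.1°.

|H| = 0.9201 (-0.7 dB), φ = 23.1°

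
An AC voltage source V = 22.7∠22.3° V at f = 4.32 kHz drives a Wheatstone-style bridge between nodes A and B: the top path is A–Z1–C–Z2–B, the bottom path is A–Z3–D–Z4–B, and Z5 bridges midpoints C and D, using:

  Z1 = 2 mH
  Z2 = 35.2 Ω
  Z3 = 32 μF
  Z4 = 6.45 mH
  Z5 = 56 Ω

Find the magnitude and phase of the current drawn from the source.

Step 1 — Angular frequency: ω = 2π·f = 2π·4320 = 2.714e+04 rad/s.
Step 2 — Component impedances:
  Z1: Z = jωL = j·2.714e+04·0.002 = 0 + j54.29 Ω
  Z2: Z = R = 35.2 Ω
  Z3: Z = 1/(jωC) = -j/(ω·C) = 0 - j1.151 Ω
  Z4: Z = jωL = j·2.714e+04·0.00645 = 0 + j175.1 Ω
  Z5: Z = R = 56 Ω
Step 3 — Bridge requires nodal analysis (the Z5 bridge couples midpoints C and D, so the two paths cannot be reduced to a simple series/parallel combination). Setting node B to ground and injecting 1 A at node A, the 3-node admittance system at A, C, D solves to V_A = Z_AB = 42.64 + j36.95 Ω = 56.43∠40.9° Ω.
Step 4 — Source phasor: V = 22.7∠22.3° V = 21 + j8.614 V.
Step 5 — Ohm's law: I = V / Z_total = (21 + j8.614) / (42.64 + j36.95) = 0.3813 - j0.1284 A.
Step 6 — Convert to polar: |I| = 0.4023 A, ∠I = -18.6°.

I = 0.4023∠-18.6° A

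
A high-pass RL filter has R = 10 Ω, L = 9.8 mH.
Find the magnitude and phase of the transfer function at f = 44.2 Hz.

Step 1 — Angular frequency: ω = 2π·44.2 = 277.7 rad/s.
Step 2 — Transfer function: H(jω) = jωL/(R + jωL).
Step 3 — Numerator jωL = j·2.722; denominator R + jωL = 10 + j2.722.
Step 4 — H = 0.06896 + j0.2534.
Step 5 — Magnitude: |H| = 0.2626 (-11.6 dB); phase: φ = 74.8°.

|H| = 0.2626 (-11.6 dB), φ = 74.8°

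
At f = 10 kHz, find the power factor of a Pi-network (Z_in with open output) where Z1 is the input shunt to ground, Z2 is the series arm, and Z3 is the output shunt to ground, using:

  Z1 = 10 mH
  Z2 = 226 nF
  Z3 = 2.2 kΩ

Step 1 — Angular frequency: ω = 2π·f = 2π·1e+04 = 6.283e+04 rad/s.
Step 2 — Component impedances:
  Z1: Z = jωL = j·6.283e+04·0.01 = 0 + j628.3 Ω
  Z2: Z = 1/(jωC) = -j/(ω·C) = 0 - j70.42 Ω
  Z3: Z = R = 2200 Ω
Step 3 — With open output, the series arm Z2 and the output shunt Z3 appear in series to ground: Z2 + Z3 = 2200 - j70.42 Ω.
Step 4 — Parallel with input shunt Z1: Z_in = Z1 || (Z2 + Z3) = 168.6 + j585.6 Ω = 609.4∠73.9° Ω.
Step 5 — Power factor: PF = cos(φ) = Re(Z)/|Z| = 168.6/609.4 = 0.2767.
Step 6 — Type: Im(Z) = 585.6 ⇒ lagging (phase φ = 73.9°).

PF = 0.2767 (lagging, φ = 73.9°)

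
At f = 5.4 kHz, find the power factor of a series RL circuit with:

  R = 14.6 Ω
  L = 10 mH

Step 1 — Angular frequency: ω = 2π·f = 2π·5400 = 3.393e+04 rad/s.
Step 2 — Component impedances:
  R: Z = R = 14.6 Ω
  L: Z = jωL = j·3.393e+04·0.01 = 0 + j339.3 Ω
Step 3 — Series combination: Z_total = R + L = 14.6 + j339.3 Ω = 339.6∠87.5° Ω.
Step 4 — Power factor: PF = cos(φ) = Re(Z)/|Z| = 14.6/339.6 = 0.04299.
Step 5 — Type: Im(Z) = 339.3 ⇒ lagging (phase φ = 87.5°).

PF = 0.04299 (lagging, φ = 87.5°)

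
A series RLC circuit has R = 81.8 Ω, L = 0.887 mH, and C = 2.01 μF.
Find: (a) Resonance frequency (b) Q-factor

Step 1 — Resonance condition Im(Z)=0 gives ω₀ = 1/√(LC).
Step 2 — ω₀ = 1/√(0.000887·2.01e-06) = 2.368e+04 rad/s.
Step 3 — f₀ = ω₀/(2π) = 3769 Hz.
Step 4 — Series Q: Q = ω₀L/R = 2.368e+04·0.000887/81.8 = 0.2568.

(a) f₀ = 3769 Hz  (b) Q = 0.2568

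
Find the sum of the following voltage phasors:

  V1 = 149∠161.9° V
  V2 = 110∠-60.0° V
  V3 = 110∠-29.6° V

Step 1 — Convert each phasor to rectangular form:
  V1 = 149·(cos(161.9°) + j·sin(161.9°)) = -141.6 + j46.29 V
  V2 = 110·(cos(-60.0°) + j·sin(-60.0°)) = 55 - j95.26 V
  V3 = 110·(cos(-29.6°) + j·sin(-29.6°)) = 95.64 - j54.33 V
Step 2 — Sum components: V_total = 9.018 - j103.3 V.
Step 3 — Convert to polar: |V_total| = 103.7 V, ∠V_total = -85.0°.

V_total = 103.7∠-85.0° V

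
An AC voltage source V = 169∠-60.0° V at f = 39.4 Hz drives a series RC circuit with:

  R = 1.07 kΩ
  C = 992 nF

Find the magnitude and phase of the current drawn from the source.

Step 1 — Angular frequency: ω = 2π·f = 2π·39.4 = 247.6 rad/s.
Step 2 — Component impedances:
  R: Z = R = 1070 Ω
  C: Z = 1/(jωC) = -j/(ω·C) = 0 - j4072 Ω
Step 3 — Series combination: Z_total = R + C = 1070 - j4072 Ω = 4210∠-75.3° Ω.
Step 4 — Source phasor: V = 169∠-60.0° V = 84.5 - j146.4 V.
Step 5 — Ohm's law: I = V / Z_total = (84.5 - j146.4) / (1070 - j4072) = 0.03872 + j0.01058 A.
Step 6 — Convert to polar: |I| = 0.04014 A, ∠I = 15.3°.

I = 0.04014∠15.3° A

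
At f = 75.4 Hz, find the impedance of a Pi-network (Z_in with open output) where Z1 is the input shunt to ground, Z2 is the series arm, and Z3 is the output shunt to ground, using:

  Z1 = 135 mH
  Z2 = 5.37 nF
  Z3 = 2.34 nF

Step 1 — Angular frequency: ω = 2π·f = 2π·75.4 = 473.8 rad/s.
Step 2 — Component impedances:
  Z1: Z = jωL = j·473.8·0.135 = 0 + j63.96 Ω
  Z2: Z = 1/(jωC) = -j/(ω·C) = 0 - j3.931e+05 Ω
  Z3: Z = 1/(jωC) = -j/(ω·C) = 0 - j9.021e+05 Ω
Step 3 — With open output, the series arm Z2 and the output shunt Z3 appear in series to ground: Z2 + Z3 = 0 - j1.295e+06 Ω.
Step 4 — Parallel with input shunt Z1: Z_in = Z1 || (Z2 + Z3) = 0 + j63.96 Ω = 63.96∠90.0° Ω.

Z = 0 + j63.96 Ω = 63.96∠90.0° Ω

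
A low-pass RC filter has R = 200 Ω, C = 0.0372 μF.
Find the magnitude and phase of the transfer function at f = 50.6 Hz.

Step 1 — Angular frequency: ω = 2π·50.6 = 317.9 rad/s.
Step 2 — Transfer function: H(jω) = 1/(1 + jωRC).
Step 3 — Denominator: 1 + jωRC = 1 + j·317.9·200·3.72e-08 = 1 + j0.002365.
Step 4 — H = 1 - j0.002365.
Step 5 — Magnitude: |H| = 1 (-0.0 dB); phase: φ = -0.1°.

|H| = 1 (-0.0 dB), φ = -0.1°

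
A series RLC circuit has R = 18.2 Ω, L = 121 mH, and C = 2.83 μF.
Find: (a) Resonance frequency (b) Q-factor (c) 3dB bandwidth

Step 1 — Resonance: ω₀ = 1/√(LC) = 1/√(0.121·2.83e-06) = 1709 rad/s.
Step 2 — f₀ = ω₀/(2π) = 272 Hz.
Step 3 — Series Q: Q = ω₀L/R = 1709·0.121/18.2 = 11.36.
Step 4 — Bandwidth: Δω = ω₀/Q = 150.4 rad/s; BW = Δω/(2π) = 23.94 Hz.

(a) f₀ = 272 Hz  (b) Q = 11.36  (c) BW = 23.94 Hz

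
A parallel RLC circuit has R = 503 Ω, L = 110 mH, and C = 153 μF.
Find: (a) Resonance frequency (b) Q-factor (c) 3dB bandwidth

Step 1 — Resonance: ω₀ = 1/√(LC) = 1/√(0.11·0.000153) = 243.8 rad/s.
Step 2 — f₀ = ω₀/(2π) = 38.8 Hz.
Step 3 — Parallel Q: Q = R/(ω₀L) = 503/(243.8·0.11) = 18.76.
Step 4 — Bandwidth: Δω = ω₀/Q = 12.99 rad/s; BW = Δω/(2π) = 2.068 Hz.

(a) f₀ = 38.8 Hz  (b) Q = 18.76  (c) BW = 2.068 Hz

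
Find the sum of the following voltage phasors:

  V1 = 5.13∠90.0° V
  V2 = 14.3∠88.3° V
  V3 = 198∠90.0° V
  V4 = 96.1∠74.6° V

Step 1 — Convert each phasor to rectangular form:
  V1 = 5.13·(cos(90.0°) + j·sin(90.0°)) = 0 + j5.13 V
  V2 = 14.3·(cos(88.3°) + j·sin(88.3°)) = 0.4242 + j14.29 V
  V3 = 198·(cos(90.0°) + j·sin(90.0°)) = 0 + j198 V
  V4 = 96.1·(cos(74.6°) + j·sin(74.6°)) = 25.52 + j92.65 V
Step 2 — Sum components: V_total = 25.94 + j310.1 V.
Step 3 — Convert to polar: |V_total| = 311.2 V, ∠V_total = 85.2°.

V_total = 311.2∠85.2° V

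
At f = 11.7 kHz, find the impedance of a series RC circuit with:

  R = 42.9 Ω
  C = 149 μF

Step 1 — Angular frequency: ω = 2π·f = 2π·1.17e+04 = 7.351e+04 rad/s.
Step 2 — Component impedances:
  R: Z = R = 42.9 Ω
  C: Z = 1/(jωC) = -j/(ω·C) = 0 - j0.0913 Ω
Step 3 — Series combination: Z_total = R + C = 42.9 - j0.0913 Ω = 42.9∠-0.1° Ω.

Z = 42.9 - j0.0913 Ω = 42.9∠-0.1° Ω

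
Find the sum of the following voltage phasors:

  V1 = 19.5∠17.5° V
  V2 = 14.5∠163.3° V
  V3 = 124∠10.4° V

Step 1 — Convert each phasor to rectangular form:
  V1 = 19.5·(cos(17.5°) + j·sin(17.5°)) = 18.6 + j5.864 V
  V2 = 14.5·(cos(163.3°) + j·sin(163.3°)) = -13.89 + j4.167 V
  V3 = 124·(cos(10.4°) + j·sin(10.4°)) = 122 + j22.38 V
Step 2 — Sum components: V_total = 126.7 + j32.41 V.
Step 3 — Convert to polar: |V_total| = 130.8 V, ∠V_total = 14.4°.

V_total = 130.8∠14.4° V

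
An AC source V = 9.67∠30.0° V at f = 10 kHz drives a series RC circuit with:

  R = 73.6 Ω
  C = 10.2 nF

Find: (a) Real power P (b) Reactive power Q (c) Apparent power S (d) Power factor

Step 1 — Angular frequency: ω = 2π·f = 2π·1e+04 = 6.283e+04 rad/s.
Step 2 — Component impedances:
  R: Z = R = 73.6 Ω
  C: Z = 1/(jωC) = -j/(ω·C) = 0 - j1560 Ω
Step 3 — Series combination: Z_total = R + C = 73.6 - j1560 Ω = 1562∠-87.3° Ω.
Step 4 — Source phasor: V = 9.67∠30.0° V = 8.374 + j4.835 V.
Step 5 — Current: I = V / Z = -0.002839 + j0.005501 A = 0.00619∠117.3° A.
Step 6 — Complex power: S = V·I* = 0.00282 - j0.0598 VA.
Step 7 — Real power: P = Re(S) = 0.00282 W.
Step 8 — Reactive power: Q = Im(S) = -0.0598 VAR.
Step 9 — Apparent power: |S| = 0.05986 VA.
Step 10 — Power factor: PF = P/|S| = 0.04712 (leading).

(a) P = 0.00282 W  (b) Q = -0.0598 VAR  (c) S = 0.05986 VA  (d) PF = 0.04712 (leading)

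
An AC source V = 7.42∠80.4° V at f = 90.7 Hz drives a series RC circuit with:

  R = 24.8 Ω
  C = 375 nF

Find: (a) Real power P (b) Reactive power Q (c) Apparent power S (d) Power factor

Step 1 — Angular frequency: ω = 2π·f = 2π·90.7 = 569.9 rad/s.
Step 2 — Component impedances:
  R: Z = R = 24.8 Ω
  C: Z = 1/(jωC) = -j/(ω·C) = 0 - j4679 Ω
Step 3 — Series combination: Z_total = R + C = 24.8 - j4679 Ω = 4679∠-89.7° Ω.
Step 4 — Source phasor: V = 7.42∠80.4° V = 1.237 + j7.316 V.
Step 5 — Current: I = V / Z = -0.001562 + j0.0002727 A = 0.001586∠170.1° A.
Step 6 — Complex power: S = V·I* = 6.236e-05 - j0.01177 VA.
Step 7 — Real power: P = Re(S) = 6.236e-05 W.
Step 8 — Reactive power: Q = Im(S) = -0.01177 VAR.
Step 9 — Apparent power: |S| = 0.01177 VA.
Step 10 — Power factor: PF = P/|S| = 0.0053 (leading).

(a) P = 6.236e-05 W  (b) Q = -0.01177 VAR  (c) S = 0.01177 VA  (d) PF = 0.0053 (leading)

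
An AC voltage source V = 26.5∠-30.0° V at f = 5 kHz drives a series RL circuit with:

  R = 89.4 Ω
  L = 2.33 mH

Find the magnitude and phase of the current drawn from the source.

Step 1 — Angular frequency: ω = 2π·f = 2π·5000 = 3.142e+04 rad/s.
Step 2 — Component impedances:
  R: Z = R = 89.4 Ω
  L: Z = jωL = j·3.142e+04·0.00233 = 0 + j73.2 Ω
Step 3 — Series combination: Z_total = R + L = 89.4 + j73.2 Ω = 115.5∠39.3° Ω.
Step 4 — Source phasor: V = 26.5∠-30.0° V = 22.95 - j13.25 V.
Step 5 — Ohm's law: I = V / Z_total = (22.95 - j13.25) / (89.4 + j73.2) = 0.08103 - j0.2146 A.
Step 6 — Convert to polar: |I| = 0.2293 A, ∠I = -69.3°.

I = 0.2293∠-69.3° A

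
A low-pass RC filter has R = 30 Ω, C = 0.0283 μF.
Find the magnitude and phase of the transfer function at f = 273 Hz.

Step 1 — Angular frequency: ω = 2π·273 = 1715 rad/s.
Step 2 — Transfer function: H(jω) = 1/(1 + jωRC).
Step 3 — Denominator: 1 + jωRC = 1 + j·1715·30·2.83e-08 = 1 + j0.001456.
Step 4 — H = 1 - j0.001456.
Step 5 — Magnitude: |H| = 1 (-0.0 dB); phase: φ = -0.1°.

|H| = 1 (-0.0 dB), φ = -0.1°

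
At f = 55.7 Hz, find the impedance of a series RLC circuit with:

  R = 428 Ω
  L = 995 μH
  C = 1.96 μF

Step 1 — Angular frequency: ω = 2π·f = 2π·55.7 = 350 rad/s.
Step 2 — Component impedances:
  R: Z = R = 428 Ω
  L: Z = jωL = j·350·0.000995 = 0 + j0.3482 Ω
  C: Z = 1/(jωC) = -j/(ω·C) = 0 - j1458 Ω
Step 3 — Series combination: Z_total = R + L + C = 428 - j1457 Ω = 1519∠-73.6° Ω.

Z = 428 - j1457 Ω = 1519∠-73.6° Ω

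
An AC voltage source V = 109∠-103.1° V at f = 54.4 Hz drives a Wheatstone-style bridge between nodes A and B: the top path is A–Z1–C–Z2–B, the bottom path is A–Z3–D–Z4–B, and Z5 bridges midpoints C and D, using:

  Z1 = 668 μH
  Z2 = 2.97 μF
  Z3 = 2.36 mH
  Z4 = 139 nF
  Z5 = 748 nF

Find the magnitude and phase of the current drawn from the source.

Step 1 — Angular frequency: ω = 2π·f = 2π·54.4 = 341.8 rad/s.
Step 2 — Component impedances:
  Z1: Z = jωL = j·341.8·0.000668 = 0 + j0.2283 Ω
  Z2: Z = 1/(jωC) = -j/(ω·C) = 0 - j985.1 Ω
  Z3: Z = jωL = j·341.8·0.00236 = 0 + j0.8067 Ω
  Z4: Z = 1/(jωC) = -j/(ω·C) = 0 - j2.105e+04 Ω
  Z5: Z = 1/(jωC) = -j/(ω·C) = 0 - j3911 Ω
Step 3 — Bridge requires nodal analysis (the Z5 bridge couples midpoints C and D, so the two paths cannot be reduced to a simple series/parallel combination). Setting node B to ground and injecting 1 A at node A, the 3-node admittance system at A, C, D solves to V_A = Z_AB = 0 - j940.8 Ω = 940.8∠-90.0° Ω.
Step 4 — Source phasor: V = 109∠-103.1° V = -24.7 - j106.2 V.
Step 5 — Ohm's law: I = V / Z_total = (-24.7 - j106.2) / (0 - j940.8) = 0.1128 - j0.02626 A.
Step 6 — Convert to polar: |I| = 0.1159 A, ∠I = -13.1°.

I = 0.1159∠-13.1° A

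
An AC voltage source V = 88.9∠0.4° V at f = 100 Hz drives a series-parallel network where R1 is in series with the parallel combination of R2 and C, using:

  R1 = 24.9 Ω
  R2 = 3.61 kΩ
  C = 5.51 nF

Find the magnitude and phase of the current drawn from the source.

Step 1 — Angular frequency: ω = 2π·f = 2π·100 = 628.3 rad/s.
Step 2 — Component impedances:
  R1: Z = R = 24.9 Ω
  R2: Z = R = 3610 Ω
  C: Z = 1/(jωC) = -j/(ω·C) = 0 - j2.888e+05 Ω
Step 3 — Parallel branch: R2 || C = 1/(1/R2 + 1/C) = 3609 - j45.11 Ω.
Step 4 — Series with R1: Z_total = R1 + (R2 || C) = 3634 - j45.11 Ω = 3635∠-0.7° Ω.
Step 5 — Source phasor: V = 88.9∠0.4° V = 88.9 + j0.6206 V.
Step 6 — Ohm's law: I = V / Z_total = (88.9 + j0.6206) / (3634 - j45.11) = 0.02445 + j0.0004743 A.
Step 7 — Convert to polar: |I| = 0.02446 A, ∠I = 1.1°.

I = 0.02446∠1.1° A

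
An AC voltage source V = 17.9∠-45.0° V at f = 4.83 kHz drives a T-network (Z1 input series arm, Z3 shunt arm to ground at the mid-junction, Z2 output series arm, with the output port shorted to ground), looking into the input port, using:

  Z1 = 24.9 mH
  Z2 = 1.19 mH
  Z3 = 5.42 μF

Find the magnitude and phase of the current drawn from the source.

Step 1 — Angular frequency: ω = 2π·f = 2π·4830 = 3.035e+04 rad/s.
Step 2 — Component impedances:
  Z1: Z = jωL = j·3.035e+04·0.0249 = 0 + j755.7 Ω
  Z2: Z = jωL = j·3.035e+04·0.00119 = 0 + j36.11 Ω
  Z3: Z = 1/(jωC) = -j/(ω·C) = 0 - j6.08 Ω
Step 3 — With the output port shorted to ground, the output series arm Z2 runs from the junction to ground; the shunt arm Z3 also runs from the junction to ground. They appear in parallel: Z3 || Z2 = 0 - j7.31 Ω.
Step 4 — Series with input arm Z1: Z_in = Z1 + (Z3 || Z2) = 0 + j748.3 Ω = 748.3∠90.0° Ω.
Step 5 — Source phasor: V = 17.9∠-45.0° V = 12.66 - j12.66 V.
Step 6 — Ohm's law: I = V / Z_total = (12.66 - j12.66) / (0 + j748.3) = -0.01691 - j0.01691 A.
Step 7 — Convert to polar: |I| = 0.02392 A, ∠I = -135.0°.

I = 0.02392∠-135.0° A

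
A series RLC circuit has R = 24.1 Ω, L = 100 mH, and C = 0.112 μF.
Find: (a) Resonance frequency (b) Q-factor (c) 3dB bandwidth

Step 1 — Resonance: ω₀ = 1/√(LC) = 1/√(0.1·1.12e-07) = 9449 rad/s.
Step 2 — f₀ = ω₀/(2π) = 1504 Hz.
Step 3 — Series Q: Q = ω₀L/R = 9449·0.1/24.1 = 39.21.
Step 4 — Bandwidth: Δω = ω₀/Q = 241 rad/s; BW = Δω/(2π) = 38.36 Hz.

(a) f₀ = 1504 Hz  (b) Q = 39.21  (c) BW = 38.36 Hz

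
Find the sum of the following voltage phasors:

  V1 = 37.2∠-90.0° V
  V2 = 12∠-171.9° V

Step 1 — Convert each phasor to rectangular form:
  V1 = 37.2·(cos(-90.0°) + j·sin(-90.0°)) = 0 - j37.2 V
  V2 = 12·(cos(-171.9°) + j·sin(-171.9°)) = -11.88 - j1.691 V
Step 2 — Sum components: V_total = -11.88 - j38.89 V.
Step 3 — Convert to polar: |V_total| = 40.66 V, ∠V_total = -107.0°.

V_total = 40.66∠-107.0° V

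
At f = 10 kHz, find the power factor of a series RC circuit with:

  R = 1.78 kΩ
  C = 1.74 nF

Step 1 — Angular frequency: ω = 2π·f = 2π·1e+04 = 6.283e+04 rad/s.
Step 2 — Component impedances:
  R: Z = R = 1780 Ω
  C: Z = 1/(jωC) = -j/(ω·C) = 0 - j9147 Ω
Step 3 — Series combination: Z_total = R + C = 1780 - j9147 Ω = 9318∠-79.0° Ω.
Step 4 — Power factor: PF = cos(φ) = Re(Z)/|Z| = 1780/9318 = 0.191.
Step 5 — Type: Im(Z) = -9147 ⇒ leading (phase φ = -79.0°).

PF = 0.191 (leading, φ = -79.0°)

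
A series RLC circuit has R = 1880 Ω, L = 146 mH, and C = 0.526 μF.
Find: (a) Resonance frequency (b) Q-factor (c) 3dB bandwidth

Step 1 — Resonance: ω₀ = 1/√(LC) = 1/√(0.146·5.26e-07) = 3609 rad/s.
Step 2 — f₀ = ω₀/(2π) = 574.3 Hz.
Step 3 — Series Q: Q = ω₀L/R = 3609·0.146/1880 = 0.2802.
Step 4 — Bandwidth: Δω = ω₀/Q = 1.288e+04 rad/s; BW = Δω/(2π) = 2049 Hz.

(a) f₀ = 574.3 Hz  (b) Q = 0.2802  (c) BW = 2049 Hz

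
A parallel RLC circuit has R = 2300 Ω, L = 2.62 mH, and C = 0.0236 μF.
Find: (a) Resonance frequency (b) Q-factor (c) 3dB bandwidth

Step 1 — Resonance: ω₀ = 1/√(LC) = 1/√(0.00262·2.36e-08) = 1.272e+05 rad/s.
Step 2 — f₀ = ω₀/(2π) = 2.024e+04 Hz.
Step 3 — Parallel Q: Q = R/(ω₀L) = 2300/(1.272e+05·0.00262) = 6.903.
Step 4 — Bandwidth: Δω = ω₀/Q = 1.842e+04 rad/s; BW = Δω/(2π) = 2932 Hz.

(a) f₀ = 2.024e+04 Hz  (b) Q = 6.903  (c) BW = 2932 Hz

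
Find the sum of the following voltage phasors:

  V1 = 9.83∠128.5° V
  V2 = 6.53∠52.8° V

Step 1 — Convert each phasor to rectangular form:
  V1 = 9.83·(cos(128.5°) + j·sin(128.5°)) = -6.119 + j7.693 V
  V2 = 6.53·(cos(52.8°) + j·sin(52.8°)) = 3.948 + j5.201 V
Step 2 — Sum components: V_total = -2.171 + j12.89 V.
Step 3 — Convert to polar: |V_total| = 13.08 V, ∠V_total = 99.6°.

V_total = 13.08∠99.6° V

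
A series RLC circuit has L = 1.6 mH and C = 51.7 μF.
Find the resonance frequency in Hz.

Step 1 — Resonance condition Im(Z)=0 gives ω₀ = 1/√(LC).
Step 2 — ω₀ = 1/√(0.0016·5.17e-05) = 3477 rad/s.
Step 3 — f₀ = ω₀/(2π) = 553.4 Hz.

f₀ = 553.4 Hz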